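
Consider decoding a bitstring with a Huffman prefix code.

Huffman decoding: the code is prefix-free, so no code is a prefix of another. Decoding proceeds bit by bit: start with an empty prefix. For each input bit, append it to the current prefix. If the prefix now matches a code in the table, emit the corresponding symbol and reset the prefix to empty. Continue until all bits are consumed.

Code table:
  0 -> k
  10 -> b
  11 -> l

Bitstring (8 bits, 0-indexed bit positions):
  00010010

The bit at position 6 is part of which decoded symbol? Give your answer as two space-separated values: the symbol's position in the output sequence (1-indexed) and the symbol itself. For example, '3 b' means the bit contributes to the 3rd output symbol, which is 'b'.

Bit 0: prefix='0' -> emit 'k', reset
Bit 1: prefix='0' -> emit 'k', reset
Bit 2: prefix='0' -> emit 'k', reset
Bit 3: prefix='1' (no match yet)
Bit 4: prefix='10' -> emit 'b', reset
Bit 5: prefix='0' -> emit 'k', reset
Bit 6: prefix='1' (no match yet)
Bit 7: prefix='10' -> emit 'b', reset

Answer: 6 b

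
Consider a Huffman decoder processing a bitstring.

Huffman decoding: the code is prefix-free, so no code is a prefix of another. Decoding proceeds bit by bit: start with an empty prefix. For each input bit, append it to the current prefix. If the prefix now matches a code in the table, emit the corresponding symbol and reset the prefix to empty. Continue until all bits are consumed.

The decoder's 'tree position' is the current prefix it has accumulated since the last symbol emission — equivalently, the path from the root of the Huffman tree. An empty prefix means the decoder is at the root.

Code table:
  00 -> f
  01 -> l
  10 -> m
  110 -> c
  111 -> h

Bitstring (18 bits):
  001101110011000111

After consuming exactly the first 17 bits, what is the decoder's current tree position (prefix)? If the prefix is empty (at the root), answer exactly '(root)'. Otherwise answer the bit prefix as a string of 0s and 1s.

Bit 0: prefix='0' (no match yet)
Bit 1: prefix='00' -> emit 'f', reset
Bit 2: prefix='1' (no match yet)
Bit 3: prefix='11' (no match yet)
Bit 4: prefix='110' -> emit 'c', reset
Bit 5: prefix='1' (no match yet)
Bit 6: prefix='11' (no match yet)
Bit 7: prefix='111' -> emit 'h', reset
Bit 8: prefix='0' (no match yet)
Bit 9: prefix='00' -> emit 'f', reset
Bit 10: prefix='1' (no match yet)
Bit 11: prefix='11' (no match yet)
Bit 12: prefix='110' -> emit 'c', reset
Bit 13: prefix='0' (no match yet)
Bit 14: prefix='00' -> emit 'f', reset
Bit 15: prefix='1' (no match yet)
Bit 16: prefix='11' (no match yet)

Answer: 11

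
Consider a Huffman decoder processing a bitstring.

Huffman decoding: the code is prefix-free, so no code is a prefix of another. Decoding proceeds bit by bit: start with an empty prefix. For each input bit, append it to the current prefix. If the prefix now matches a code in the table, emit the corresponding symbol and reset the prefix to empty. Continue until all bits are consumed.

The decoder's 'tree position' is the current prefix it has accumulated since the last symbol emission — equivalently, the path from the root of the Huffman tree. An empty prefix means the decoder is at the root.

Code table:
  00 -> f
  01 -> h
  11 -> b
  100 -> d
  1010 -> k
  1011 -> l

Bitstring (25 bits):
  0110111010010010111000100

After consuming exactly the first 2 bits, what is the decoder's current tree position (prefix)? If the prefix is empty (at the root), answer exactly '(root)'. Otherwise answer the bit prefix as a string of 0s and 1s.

Bit 0: prefix='0' (no match yet)
Bit 1: prefix='01' -> emit 'h', reset

Answer: (root)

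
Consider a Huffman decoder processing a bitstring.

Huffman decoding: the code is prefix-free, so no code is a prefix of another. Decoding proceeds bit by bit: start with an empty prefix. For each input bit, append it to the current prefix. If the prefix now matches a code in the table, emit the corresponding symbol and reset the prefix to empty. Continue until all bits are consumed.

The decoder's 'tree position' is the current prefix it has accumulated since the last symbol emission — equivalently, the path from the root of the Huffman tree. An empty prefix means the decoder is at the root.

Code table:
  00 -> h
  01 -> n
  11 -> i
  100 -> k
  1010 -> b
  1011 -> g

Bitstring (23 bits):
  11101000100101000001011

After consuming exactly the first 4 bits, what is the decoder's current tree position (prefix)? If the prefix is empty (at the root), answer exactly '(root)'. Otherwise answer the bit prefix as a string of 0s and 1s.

Answer: 10

Derivation:
Bit 0: prefix='1' (no match yet)
Bit 1: prefix='11' -> emit 'i', reset
Bit 2: prefix='1' (no match yet)
Bit 3: prefix='10' (no match yet)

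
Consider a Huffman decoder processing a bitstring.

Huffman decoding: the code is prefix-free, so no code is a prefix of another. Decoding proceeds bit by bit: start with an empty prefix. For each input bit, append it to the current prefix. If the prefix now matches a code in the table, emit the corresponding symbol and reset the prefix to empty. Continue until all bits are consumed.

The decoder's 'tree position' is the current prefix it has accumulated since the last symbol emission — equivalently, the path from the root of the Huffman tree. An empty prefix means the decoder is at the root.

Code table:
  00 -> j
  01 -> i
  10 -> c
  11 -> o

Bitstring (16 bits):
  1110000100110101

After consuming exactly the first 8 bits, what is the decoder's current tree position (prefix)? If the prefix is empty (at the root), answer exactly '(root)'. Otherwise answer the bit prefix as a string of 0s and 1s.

Bit 0: prefix='1' (no match yet)
Bit 1: prefix='11' -> emit 'o', reset
Bit 2: prefix='1' (no match yet)
Bit 3: prefix='10' -> emit 'c', reset
Bit 4: prefix='0' (no match yet)
Bit 5: prefix='00' -> emit 'j', reset
Bit 6: prefix='0' (no match yet)
Bit 7: prefix='01' -> emit 'i', reset

Answer: (root)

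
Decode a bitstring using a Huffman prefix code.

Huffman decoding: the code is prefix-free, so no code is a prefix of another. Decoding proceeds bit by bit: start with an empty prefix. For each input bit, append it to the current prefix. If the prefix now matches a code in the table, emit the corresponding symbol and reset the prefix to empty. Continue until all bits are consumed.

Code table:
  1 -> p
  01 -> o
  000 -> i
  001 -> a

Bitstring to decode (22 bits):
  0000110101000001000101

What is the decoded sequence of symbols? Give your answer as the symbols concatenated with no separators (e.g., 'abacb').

Bit 0: prefix='0' (no match yet)
Bit 1: prefix='00' (no match yet)
Bit 2: prefix='000' -> emit 'i', reset
Bit 3: prefix='0' (no match yet)
Bit 4: prefix='01' -> emit 'o', reset
Bit 5: prefix='1' -> emit 'p', reset
Bit 6: prefix='0' (no match yet)
Bit 7: prefix='01' -> emit 'o', reset
Bit 8: prefix='0' (no match yet)
Bit 9: prefix='01' -> emit 'o', reset
Bit 10: prefix='0' (no match yet)
Bit 11: prefix='00' (no match yet)
Bit 12: prefix='000' -> emit 'i', reset
Bit 13: prefix='0' (no match yet)
Bit 14: prefix='00' (no match yet)
Bit 15: prefix='001' -> emit 'a', reset
Bit 16: prefix='0' (no match yet)
Bit 17: prefix='00' (no match yet)
Bit 18: prefix='000' -> emit 'i', reset
Bit 19: prefix='1' -> emit 'p', reset
Bit 20: prefix='0' (no match yet)
Bit 21: prefix='01' -> emit 'o', reset

Answer: iopooiaipo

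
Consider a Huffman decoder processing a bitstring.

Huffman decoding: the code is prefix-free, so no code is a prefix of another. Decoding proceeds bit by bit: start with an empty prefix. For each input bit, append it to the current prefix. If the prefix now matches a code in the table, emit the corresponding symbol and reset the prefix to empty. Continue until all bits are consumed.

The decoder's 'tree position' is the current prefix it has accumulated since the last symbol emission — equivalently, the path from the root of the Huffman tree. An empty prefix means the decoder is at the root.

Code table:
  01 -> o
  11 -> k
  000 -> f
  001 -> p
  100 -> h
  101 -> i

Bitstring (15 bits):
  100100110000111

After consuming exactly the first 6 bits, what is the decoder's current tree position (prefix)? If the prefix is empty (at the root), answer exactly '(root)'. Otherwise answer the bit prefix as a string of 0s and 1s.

Answer: (root)

Derivation:
Bit 0: prefix='1' (no match yet)
Bit 1: prefix='10' (no match yet)
Bit 2: prefix='100' -> emit 'h', reset
Bit 3: prefix='1' (no match yet)
Bit 4: prefix='10' (no match yet)
Bit 5: prefix='100' -> emit 'h', reset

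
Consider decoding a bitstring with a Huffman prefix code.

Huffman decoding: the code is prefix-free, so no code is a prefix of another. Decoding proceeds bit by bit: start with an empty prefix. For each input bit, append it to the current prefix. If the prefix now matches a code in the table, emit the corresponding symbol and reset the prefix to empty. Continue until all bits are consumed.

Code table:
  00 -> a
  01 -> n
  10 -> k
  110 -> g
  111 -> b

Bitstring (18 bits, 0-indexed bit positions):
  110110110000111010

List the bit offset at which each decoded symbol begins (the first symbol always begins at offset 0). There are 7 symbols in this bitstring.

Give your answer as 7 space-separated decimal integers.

Answer: 0 3 6 9 11 13 16

Derivation:
Bit 0: prefix='1' (no match yet)
Bit 1: prefix='11' (no match yet)
Bit 2: prefix='110' -> emit 'g', reset
Bit 3: prefix='1' (no match yet)
Bit 4: prefix='11' (no match yet)
Bit 5: prefix='110' -> emit 'g', reset
Bit 6: prefix='1' (no match yet)
Bit 7: prefix='11' (no match yet)
Bit 8: prefix='110' -> emit 'g', reset
Bit 9: prefix='0' (no match yet)
Bit 10: prefix='00' -> emit 'a', reset
Bit 11: prefix='0' (no match yet)
Bit 12: prefix='01' -> emit 'n', reset
Bit 13: prefix='1' (no match yet)
Bit 14: prefix='11' (no match yet)
Bit 15: prefix='110' -> emit 'g', reset
Bit 16: prefix='1' (no match yet)
Bit 17: prefix='10' -> emit 'k', reset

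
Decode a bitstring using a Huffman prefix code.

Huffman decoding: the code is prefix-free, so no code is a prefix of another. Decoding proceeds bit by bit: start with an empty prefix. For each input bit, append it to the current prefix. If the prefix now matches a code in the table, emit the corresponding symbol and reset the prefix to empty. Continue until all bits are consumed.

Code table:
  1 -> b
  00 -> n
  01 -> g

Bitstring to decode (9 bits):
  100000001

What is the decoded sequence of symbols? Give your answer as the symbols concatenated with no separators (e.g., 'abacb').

Answer: bnnng

Derivation:
Bit 0: prefix='1' -> emit 'b', reset
Bit 1: prefix='0' (no match yet)
Bit 2: prefix='00' -> emit 'n', reset
Bit 3: prefix='0' (no match yet)
Bit 4: prefix='00' -> emit 'n', reset
Bit 5: prefix='0' (no match yet)
Bit 6: prefix='00' -> emit 'n', reset
Bit 7: prefix='0' (no match yet)
Bit 8: prefix='01' -> emit 'g', reset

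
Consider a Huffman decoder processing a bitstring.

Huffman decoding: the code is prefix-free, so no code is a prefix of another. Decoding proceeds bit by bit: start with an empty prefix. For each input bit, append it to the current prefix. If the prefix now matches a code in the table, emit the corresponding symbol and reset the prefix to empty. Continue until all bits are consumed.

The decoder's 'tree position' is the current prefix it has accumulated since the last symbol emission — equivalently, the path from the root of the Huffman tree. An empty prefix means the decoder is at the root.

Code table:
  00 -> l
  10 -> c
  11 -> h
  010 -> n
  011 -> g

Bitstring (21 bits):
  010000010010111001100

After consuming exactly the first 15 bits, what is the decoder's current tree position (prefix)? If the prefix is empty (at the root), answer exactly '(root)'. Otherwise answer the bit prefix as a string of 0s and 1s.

Bit 0: prefix='0' (no match yet)
Bit 1: prefix='01' (no match yet)
Bit 2: prefix='010' -> emit 'n', reset
Bit 3: prefix='0' (no match yet)
Bit 4: prefix='00' -> emit 'l', reset
Bit 5: prefix='0' (no match yet)
Bit 6: prefix='00' -> emit 'l', reset
Bit 7: prefix='1' (no match yet)
Bit 8: prefix='10' -> emit 'c', reset
Bit 9: prefix='0' (no match yet)
Bit 10: prefix='01' (no match yet)
Bit 11: prefix='010' -> emit 'n', reset
Bit 12: prefix='1' (no match yet)
Bit 13: prefix='11' -> emit 'h', reset
Bit 14: prefix='1' (no match yet)

Answer: 1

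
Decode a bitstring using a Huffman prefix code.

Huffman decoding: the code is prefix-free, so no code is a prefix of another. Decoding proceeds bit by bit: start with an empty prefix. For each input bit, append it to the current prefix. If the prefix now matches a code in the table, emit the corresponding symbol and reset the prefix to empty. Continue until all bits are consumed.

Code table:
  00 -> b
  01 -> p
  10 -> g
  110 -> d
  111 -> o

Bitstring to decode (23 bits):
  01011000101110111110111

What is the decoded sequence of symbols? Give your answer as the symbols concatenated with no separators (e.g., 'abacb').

Bit 0: prefix='0' (no match yet)
Bit 1: prefix='01' -> emit 'p', reset
Bit 2: prefix='0' (no match yet)
Bit 3: prefix='01' -> emit 'p', reset
Bit 4: prefix='1' (no match yet)
Bit 5: prefix='10' -> emit 'g', reset
Bit 6: prefix='0' (no match yet)
Bit 7: prefix='00' -> emit 'b', reset
Bit 8: prefix='1' (no match yet)
Bit 9: prefix='10' -> emit 'g', reset
Bit 10: prefix='1' (no match yet)
Bit 11: prefix='11' (no match yet)
Bit 12: prefix='111' -> emit 'o', reset
Bit 13: prefix='0' (no match yet)
Bit 14: prefix='01' -> emit 'p', reset
Bit 15: prefix='1' (no match yet)
Bit 16: prefix='11' (no match yet)
Bit 17: prefix='111' -> emit 'o', reset
Bit 18: prefix='1' (no match yet)
Bit 19: prefix='10' -> emit 'g', reset
Bit 20: prefix='1' (no match yet)
Bit 21: prefix='11' (no match yet)
Bit 22: prefix='111' -> emit 'o', reset

Answer: ppgbgopogo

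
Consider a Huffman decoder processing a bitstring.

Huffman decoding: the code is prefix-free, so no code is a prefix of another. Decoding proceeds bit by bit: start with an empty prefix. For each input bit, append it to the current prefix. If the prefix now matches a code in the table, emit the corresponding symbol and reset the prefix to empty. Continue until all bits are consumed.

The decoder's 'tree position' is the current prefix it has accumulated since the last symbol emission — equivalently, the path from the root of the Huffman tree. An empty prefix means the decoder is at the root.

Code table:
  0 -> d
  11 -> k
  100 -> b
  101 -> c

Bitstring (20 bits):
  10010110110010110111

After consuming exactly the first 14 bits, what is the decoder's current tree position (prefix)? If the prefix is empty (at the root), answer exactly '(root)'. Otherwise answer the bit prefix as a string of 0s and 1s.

Bit 0: prefix='1' (no match yet)
Bit 1: prefix='10' (no match yet)
Bit 2: prefix='100' -> emit 'b', reset
Bit 3: prefix='1' (no match yet)
Bit 4: prefix='10' (no match yet)
Bit 5: prefix='101' -> emit 'c', reset
Bit 6: prefix='1' (no match yet)
Bit 7: prefix='10' (no match yet)
Bit 8: prefix='101' -> emit 'c', reset
Bit 9: prefix='1' (no match yet)
Bit 10: prefix='10' (no match yet)
Bit 11: prefix='100' -> emit 'b', reset
Bit 12: prefix='1' (no match yet)
Bit 13: prefix='10' (no match yet)

Answer: 10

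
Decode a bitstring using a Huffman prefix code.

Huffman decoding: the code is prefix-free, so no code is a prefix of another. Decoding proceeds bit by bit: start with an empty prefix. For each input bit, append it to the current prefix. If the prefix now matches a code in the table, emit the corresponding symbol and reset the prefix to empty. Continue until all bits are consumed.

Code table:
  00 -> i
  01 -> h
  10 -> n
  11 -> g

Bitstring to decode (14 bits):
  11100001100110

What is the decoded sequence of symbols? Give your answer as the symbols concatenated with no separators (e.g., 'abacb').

Answer: gnihnhn

Derivation:
Bit 0: prefix='1' (no match yet)
Bit 1: prefix='11' -> emit 'g', reset
Bit 2: prefix='1' (no match yet)
Bit 3: prefix='10' -> emit 'n', reset
Bit 4: prefix='0' (no match yet)
Bit 5: prefix='00' -> emit 'i', reset
Bit 6: prefix='0' (no match yet)
Bit 7: prefix='01' -> emit 'h', reset
Bit 8: prefix='1' (no match yet)
Bit 9: prefix='10' -> emit 'n', reset
Bit 10: prefix='0' (no match yet)
Bit 11: prefix='01' -> emit 'h', reset
Bit 12: prefix='1' (no match yet)
Bit 13: prefix='10' -> emit 'n', reset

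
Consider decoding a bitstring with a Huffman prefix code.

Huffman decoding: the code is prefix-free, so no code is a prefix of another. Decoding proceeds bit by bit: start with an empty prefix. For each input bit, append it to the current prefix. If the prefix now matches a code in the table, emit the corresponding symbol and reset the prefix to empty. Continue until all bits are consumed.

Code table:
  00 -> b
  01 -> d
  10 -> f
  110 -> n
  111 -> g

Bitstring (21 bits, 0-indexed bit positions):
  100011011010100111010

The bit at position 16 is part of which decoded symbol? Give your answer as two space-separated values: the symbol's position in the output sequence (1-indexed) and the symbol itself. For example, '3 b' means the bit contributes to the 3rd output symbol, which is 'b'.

Bit 0: prefix='1' (no match yet)
Bit 1: prefix='10' -> emit 'f', reset
Bit 2: prefix='0' (no match yet)
Bit 3: prefix='00' -> emit 'b', reset
Bit 4: prefix='1' (no match yet)
Bit 5: prefix='11' (no match yet)
Bit 6: prefix='110' -> emit 'n', reset
Bit 7: prefix='1' (no match yet)
Bit 8: prefix='11' (no match yet)
Bit 9: prefix='110' -> emit 'n', reset
Bit 10: prefix='1' (no match yet)
Bit 11: prefix='10' -> emit 'f', reset
Bit 12: prefix='1' (no match yet)
Bit 13: prefix='10' -> emit 'f', reset
Bit 14: prefix='0' (no match yet)
Bit 15: prefix='01' -> emit 'd', reset
Bit 16: prefix='1' (no match yet)
Bit 17: prefix='11' (no match yet)
Bit 18: prefix='110' -> emit 'n', reset
Bit 19: prefix='1' (no match yet)
Bit 20: prefix='10' -> emit 'f', reset

Answer: 8 n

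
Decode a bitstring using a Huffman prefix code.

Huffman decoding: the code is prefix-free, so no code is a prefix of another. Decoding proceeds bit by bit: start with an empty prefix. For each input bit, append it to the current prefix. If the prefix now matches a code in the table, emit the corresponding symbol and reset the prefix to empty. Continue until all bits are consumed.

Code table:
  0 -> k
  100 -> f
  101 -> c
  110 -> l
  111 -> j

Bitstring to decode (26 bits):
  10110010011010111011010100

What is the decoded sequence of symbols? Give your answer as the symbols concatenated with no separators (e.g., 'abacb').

Bit 0: prefix='1' (no match yet)
Bit 1: prefix='10' (no match yet)
Bit 2: prefix='101' -> emit 'c', reset
Bit 3: prefix='1' (no match yet)
Bit 4: prefix='10' (no match yet)
Bit 5: prefix='100' -> emit 'f', reset
Bit 6: prefix='1' (no match yet)
Bit 7: prefix='10' (no match yet)
Bit 8: prefix='100' -> emit 'f', reset
Bit 9: prefix='1' (no match yet)
Bit 10: prefix='11' (no match yet)
Bit 11: prefix='110' -> emit 'l', reset
Bit 12: prefix='1' (no match yet)
Bit 13: prefix='10' (no match yet)
Bit 14: prefix='101' -> emit 'c', reset
Bit 15: prefix='1' (no match yet)
Bit 16: prefix='11' (no match yet)
Bit 17: prefix='110' -> emit 'l', reset
Bit 18: prefix='1' (no match yet)
Bit 19: prefix='11' (no match yet)
Bit 20: prefix='110' -> emit 'l', reset
Bit 21: prefix='1' (no match yet)
Bit 22: prefix='10' (no match yet)
Bit 23: prefix='101' -> emit 'c', reset
Bit 24: prefix='0' -> emit 'k', reset
Bit 25: prefix='0' -> emit 'k', reset

Answer: cfflcllckk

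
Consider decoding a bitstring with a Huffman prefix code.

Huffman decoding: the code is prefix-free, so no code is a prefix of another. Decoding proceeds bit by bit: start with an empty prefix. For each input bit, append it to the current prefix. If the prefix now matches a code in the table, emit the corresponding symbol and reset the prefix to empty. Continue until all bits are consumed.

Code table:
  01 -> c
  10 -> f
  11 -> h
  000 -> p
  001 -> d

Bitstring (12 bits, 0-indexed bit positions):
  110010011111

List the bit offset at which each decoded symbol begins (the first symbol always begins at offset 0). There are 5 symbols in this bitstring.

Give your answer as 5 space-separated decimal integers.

Bit 0: prefix='1' (no match yet)
Bit 1: prefix='11' -> emit 'h', reset
Bit 2: prefix='0' (no match yet)
Bit 3: prefix='00' (no match yet)
Bit 4: prefix='001' -> emit 'd', reset
Bit 5: prefix='0' (no match yet)
Bit 6: prefix='00' (no match yet)
Bit 7: prefix='001' -> emit 'd', reset
Bit 8: prefix='1' (no match yet)
Bit 9: prefix='11' -> emit 'h', reset
Bit 10: prefix='1' (no match yet)
Bit 11: prefix='11' -> emit 'h', reset

Answer: 0 2 5 8 10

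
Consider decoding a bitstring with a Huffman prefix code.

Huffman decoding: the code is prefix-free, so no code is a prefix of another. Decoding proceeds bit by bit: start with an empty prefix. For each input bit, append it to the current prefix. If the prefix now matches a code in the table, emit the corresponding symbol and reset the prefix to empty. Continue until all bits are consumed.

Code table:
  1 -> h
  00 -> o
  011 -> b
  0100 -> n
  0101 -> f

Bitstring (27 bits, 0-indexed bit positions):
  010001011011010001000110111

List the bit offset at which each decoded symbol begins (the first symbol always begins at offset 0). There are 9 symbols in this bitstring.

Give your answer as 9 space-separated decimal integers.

Answer: 0 4 8 9 12 16 20 23 26

Derivation:
Bit 0: prefix='0' (no match yet)
Bit 1: prefix='01' (no match yet)
Bit 2: prefix='010' (no match yet)
Bit 3: prefix='0100' -> emit 'n', reset
Bit 4: prefix='0' (no match yet)
Bit 5: prefix='01' (no match yet)
Bit 6: prefix='010' (no match yet)
Bit 7: prefix='0101' -> emit 'f', reset
Bit 8: prefix='1' -> emit 'h', reset
Bit 9: prefix='0' (no match yet)
Bit 10: prefix='01' (no match yet)
Bit 11: prefix='011' -> emit 'b', reset
Bit 12: prefix='0' (no match yet)
Bit 13: prefix='01' (no match yet)
Bit 14: prefix='010' (no match yet)
Bit 15: prefix='0100' -> emit 'n', reset
Bit 16: prefix='0' (no match yet)
Bit 17: prefix='01' (no match yet)
Bit 18: prefix='010' (no match yet)
Bit 19: prefix='0100' -> emit 'n', reset
Bit 20: prefix='0' (no match yet)
Bit 21: prefix='01' (no match yet)
Bit 22: prefix='011' -> emit 'b', reset
Bit 23: prefix='0' (no match yet)
Bit 24: prefix='01' (no match yet)
Bit 25: prefix='011' -> emit 'b', reset
Bit 26: prefix='1' -> emit 'h', reset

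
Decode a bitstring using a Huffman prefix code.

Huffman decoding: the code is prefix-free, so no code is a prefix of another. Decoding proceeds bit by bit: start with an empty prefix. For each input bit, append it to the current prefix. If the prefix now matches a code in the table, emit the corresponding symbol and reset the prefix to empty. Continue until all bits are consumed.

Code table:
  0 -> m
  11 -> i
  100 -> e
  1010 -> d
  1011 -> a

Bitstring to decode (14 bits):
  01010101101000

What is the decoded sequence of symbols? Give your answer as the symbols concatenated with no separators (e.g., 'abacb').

Answer: mdamem

Derivation:
Bit 0: prefix='0' -> emit 'm', reset
Bit 1: prefix='1' (no match yet)
Bit 2: prefix='10' (no match yet)
Bit 3: prefix='101' (no match yet)
Bit 4: prefix='1010' -> emit 'd', reset
Bit 5: prefix='1' (no match yet)
Bit 6: prefix='10' (no match yet)
Bit 7: prefix='101' (no match yet)
Bit 8: prefix='1011' -> emit 'a', reset
Bit 9: prefix='0' -> emit 'm', reset
Bit 10: prefix='1' (no match yet)
Bit 11: prefix='10' (no match yet)
Bit 12: prefix='100' -> emit 'e', reset
Bit 13: prefix='0' -> emit 'm', reset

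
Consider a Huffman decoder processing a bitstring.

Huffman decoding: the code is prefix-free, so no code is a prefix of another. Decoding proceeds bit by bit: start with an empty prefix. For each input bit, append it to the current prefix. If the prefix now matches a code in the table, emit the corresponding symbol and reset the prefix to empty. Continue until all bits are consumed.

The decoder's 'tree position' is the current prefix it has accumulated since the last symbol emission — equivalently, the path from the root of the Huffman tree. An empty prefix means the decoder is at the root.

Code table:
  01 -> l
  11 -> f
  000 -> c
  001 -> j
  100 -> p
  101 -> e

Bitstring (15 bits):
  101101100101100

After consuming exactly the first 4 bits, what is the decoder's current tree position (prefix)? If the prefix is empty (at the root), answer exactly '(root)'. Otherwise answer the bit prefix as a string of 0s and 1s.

Answer: 1

Derivation:
Bit 0: prefix='1' (no match yet)
Bit 1: prefix='10' (no match yet)
Bit 2: prefix='101' -> emit 'e', reset
Bit 3: prefix='1' (no match yet)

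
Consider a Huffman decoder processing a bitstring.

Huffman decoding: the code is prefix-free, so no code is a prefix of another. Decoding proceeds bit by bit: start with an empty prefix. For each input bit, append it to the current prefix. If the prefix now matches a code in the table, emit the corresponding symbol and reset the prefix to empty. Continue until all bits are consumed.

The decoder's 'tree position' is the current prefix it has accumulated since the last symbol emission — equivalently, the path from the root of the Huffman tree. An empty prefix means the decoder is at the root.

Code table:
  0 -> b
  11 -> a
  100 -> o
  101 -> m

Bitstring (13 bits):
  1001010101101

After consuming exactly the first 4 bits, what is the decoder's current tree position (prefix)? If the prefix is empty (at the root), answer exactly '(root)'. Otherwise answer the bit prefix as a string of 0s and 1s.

Bit 0: prefix='1' (no match yet)
Bit 1: prefix='10' (no match yet)
Bit 2: prefix='100' -> emit 'o', reset
Bit 3: prefix='1' (no match yet)

Answer: 1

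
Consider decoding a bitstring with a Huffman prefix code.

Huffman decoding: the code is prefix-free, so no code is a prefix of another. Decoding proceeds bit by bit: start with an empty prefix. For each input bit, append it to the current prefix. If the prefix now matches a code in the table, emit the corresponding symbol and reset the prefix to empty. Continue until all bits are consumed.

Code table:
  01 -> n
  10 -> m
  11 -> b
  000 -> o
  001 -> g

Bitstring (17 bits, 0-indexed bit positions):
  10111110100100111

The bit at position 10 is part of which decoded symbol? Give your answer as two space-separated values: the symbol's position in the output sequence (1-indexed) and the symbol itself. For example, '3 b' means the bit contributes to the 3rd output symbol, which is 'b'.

Bit 0: prefix='1' (no match yet)
Bit 1: prefix='10' -> emit 'm', reset
Bit 2: prefix='1' (no match yet)
Bit 3: prefix='11' -> emit 'b', reset
Bit 4: prefix='1' (no match yet)
Bit 5: prefix='11' -> emit 'b', reset
Bit 6: prefix='1' (no match yet)
Bit 7: prefix='10' -> emit 'm', reset
Bit 8: prefix='1' (no match yet)
Bit 9: prefix='10' -> emit 'm', reset
Bit 10: prefix='0' (no match yet)
Bit 11: prefix='01' -> emit 'n', reset
Bit 12: prefix='0' (no match yet)
Bit 13: prefix='00' (no match yet)
Bit 14: prefix='001' -> emit 'g', reset

Answer: 6 n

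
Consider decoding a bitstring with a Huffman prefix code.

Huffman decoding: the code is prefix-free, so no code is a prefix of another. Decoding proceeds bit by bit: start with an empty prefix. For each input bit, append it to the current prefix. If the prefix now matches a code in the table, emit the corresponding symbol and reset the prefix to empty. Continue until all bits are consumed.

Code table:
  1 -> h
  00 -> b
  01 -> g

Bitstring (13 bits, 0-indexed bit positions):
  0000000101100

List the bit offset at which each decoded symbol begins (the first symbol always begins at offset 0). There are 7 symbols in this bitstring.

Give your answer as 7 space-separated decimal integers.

Answer: 0 2 4 6 8 10 11

Derivation:
Bit 0: prefix='0' (no match yet)
Bit 1: prefix='00' -> emit 'b', reset
Bit 2: prefix='0' (no match yet)
Bit 3: prefix='00' -> emit 'b', reset
Bit 4: prefix='0' (no match yet)
Bit 5: prefix='00' -> emit 'b', reset
Bit 6: prefix='0' (no match yet)
Bit 7: prefix='01' -> emit 'g', reset
Bit 8: prefix='0' (no match yet)
Bit 9: prefix='01' -> emit 'g', reset
Bit 10: prefix='1' -> emit 'h', reset
Bit 11: prefix='0' (no match yet)
Bit 12: prefix='00' -> emit 'b', reset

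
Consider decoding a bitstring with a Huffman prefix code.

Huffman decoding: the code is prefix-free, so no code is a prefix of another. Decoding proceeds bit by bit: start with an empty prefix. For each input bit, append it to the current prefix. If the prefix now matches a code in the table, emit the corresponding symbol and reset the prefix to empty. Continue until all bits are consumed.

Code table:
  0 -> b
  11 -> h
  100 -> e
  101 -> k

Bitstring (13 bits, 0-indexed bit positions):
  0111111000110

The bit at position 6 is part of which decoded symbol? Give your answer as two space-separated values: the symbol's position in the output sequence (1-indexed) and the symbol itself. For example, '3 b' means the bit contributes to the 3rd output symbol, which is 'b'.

Answer: 4 h

Derivation:
Bit 0: prefix='0' -> emit 'b', reset
Bit 1: prefix='1' (no match yet)
Bit 2: prefix='11' -> emit 'h', reset
Bit 3: prefix='1' (no match yet)
Bit 4: prefix='11' -> emit 'h', reset
Bit 5: prefix='1' (no match yet)
Bit 6: prefix='11' -> emit 'h', reset
Bit 7: prefix='0' -> emit 'b', reset
Bit 8: prefix='0' -> emit 'b', reset
Bit 9: prefix='0' -> emit 'b', reset
Bit 10: prefix='1' (no match yet)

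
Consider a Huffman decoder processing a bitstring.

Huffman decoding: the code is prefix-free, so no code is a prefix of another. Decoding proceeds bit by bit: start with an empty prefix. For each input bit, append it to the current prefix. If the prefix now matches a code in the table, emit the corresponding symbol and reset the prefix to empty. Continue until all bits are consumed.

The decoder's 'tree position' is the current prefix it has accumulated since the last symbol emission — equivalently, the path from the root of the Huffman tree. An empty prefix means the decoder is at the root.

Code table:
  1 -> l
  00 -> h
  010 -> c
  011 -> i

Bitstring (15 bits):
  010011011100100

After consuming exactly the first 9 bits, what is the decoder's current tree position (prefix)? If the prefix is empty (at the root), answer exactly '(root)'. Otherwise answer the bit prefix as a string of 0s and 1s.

Bit 0: prefix='0' (no match yet)
Bit 1: prefix='01' (no match yet)
Bit 2: prefix='010' -> emit 'c', reset
Bit 3: prefix='0' (no match yet)
Bit 4: prefix='01' (no match yet)
Bit 5: prefix='011' -> emit 'i', reset
Bit 6: prefix='0' (no match yet)
Bit 7: prefix='01' (no match yet)
Bit 8: prefix='011' -> emit 'i', reset

Answer: (root)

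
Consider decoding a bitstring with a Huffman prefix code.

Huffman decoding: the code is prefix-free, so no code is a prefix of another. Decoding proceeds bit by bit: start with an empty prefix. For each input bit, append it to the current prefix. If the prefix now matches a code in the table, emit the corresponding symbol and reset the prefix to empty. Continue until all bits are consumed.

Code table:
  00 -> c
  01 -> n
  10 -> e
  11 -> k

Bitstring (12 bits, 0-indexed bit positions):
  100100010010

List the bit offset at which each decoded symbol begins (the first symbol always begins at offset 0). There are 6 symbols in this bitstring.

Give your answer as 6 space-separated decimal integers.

Answer: 0 2 4 6 8 10

Derivation:
Bit 0: prefix='1' (no match yet)
Bit 1: prefix='10' -> emit 'e', reset
Bit 2: prefix='0' (no match yet)
Bit 3: prefix='01' -> emit 'n', reset
Bit 4: prefix='0' (no match yet)
Bit 5: prefix='00' -> emit 'c', reset
Bit 6: prefix='0' (no match yet)
Bit 7: prefix='01' -> emit 'n', reset
Bit 8: prefix='0' (no match yet)
Bit 9: prefix='00' -> emit 'c', reset
Bit 10: prefix='1' (no match yet)
Bit 11: prefix='10' -> emit 'e', reset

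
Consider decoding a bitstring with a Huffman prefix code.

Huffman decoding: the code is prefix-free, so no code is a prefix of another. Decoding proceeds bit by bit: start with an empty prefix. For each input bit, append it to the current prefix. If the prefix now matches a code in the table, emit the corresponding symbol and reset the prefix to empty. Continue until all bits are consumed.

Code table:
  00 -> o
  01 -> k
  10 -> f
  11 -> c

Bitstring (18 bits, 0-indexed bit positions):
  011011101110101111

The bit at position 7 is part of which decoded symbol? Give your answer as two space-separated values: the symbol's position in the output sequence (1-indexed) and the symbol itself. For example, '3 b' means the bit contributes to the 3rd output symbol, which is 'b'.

Answer: 4 f

Derivation:
Bit 0: prefix='0' (no match yet)
Bit 1: prefix='01' -> emit 'k', reset
Bit 2: prefix='1' (no match yet)
Bit 3: prefix='10' -> emit 'f', reset
Bit 4: prefix='1' (no match yet)
Bit 5: prefix='11' -> emit 'c', reset
Bit 6: prefix='1' (no match yet)
Bit 7: prefix='10' -> emit 'f', reset
Bit 8: prefix='1' (no match yet)
Bit 9: prefix='11' -> emit 'c', reset
Bit 10: prefix='1' (no match yet)
Bit 11: prefix='10' -> emit 'f', reset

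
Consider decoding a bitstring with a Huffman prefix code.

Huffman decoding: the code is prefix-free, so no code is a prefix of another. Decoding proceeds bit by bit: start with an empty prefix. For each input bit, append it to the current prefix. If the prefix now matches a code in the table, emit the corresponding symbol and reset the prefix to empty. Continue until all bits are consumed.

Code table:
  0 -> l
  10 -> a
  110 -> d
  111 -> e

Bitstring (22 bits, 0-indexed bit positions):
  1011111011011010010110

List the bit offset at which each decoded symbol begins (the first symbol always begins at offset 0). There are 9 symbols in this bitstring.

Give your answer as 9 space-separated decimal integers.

Answer: 0 2 5 8 11 14 16 17 19

Derivation:
Bit 0: prefix='1' (no match yet)
Bit 1: prefix='10' -> emit 'a', reset
Bit 2: prefix='1' (no match yet)
Bit 3: prefix='11' (no match yet)
Bit 4: prefix='111' -> emit 'e', reset
Bit 5: prefix='1' (no match yet)
Bit 6: prefix='11' (no match yet)
Bit 7: prefix='110' -> emit 'd', reset
Bit 8: prefix='1' (no match yet)
Bit 9: prefix='11' (no match yet)
Bit 10: prefix='110' -> emit 'd', reset
Bit 11: prefix='1' (no match yet)
Bit 12: prefix='11' (no match yet)
Bit 13: prefix='110' -> emit 'd', reset
Bit 14: prefix='1' (no match yet)
Bit 15: prefix='10' -> emit 'a', reset
Bit 16: prefix='0' -> emit 'l', reset
Bit 17: prefix='1' (no match yet)
Bit 18: prefix='10' -> emit 'a', reset
Bit 19: prefix='1' (no match yet)
Bit 20: prefix='11' (no match yet)
Bit 21: prefix='110' -> emit 'd', reset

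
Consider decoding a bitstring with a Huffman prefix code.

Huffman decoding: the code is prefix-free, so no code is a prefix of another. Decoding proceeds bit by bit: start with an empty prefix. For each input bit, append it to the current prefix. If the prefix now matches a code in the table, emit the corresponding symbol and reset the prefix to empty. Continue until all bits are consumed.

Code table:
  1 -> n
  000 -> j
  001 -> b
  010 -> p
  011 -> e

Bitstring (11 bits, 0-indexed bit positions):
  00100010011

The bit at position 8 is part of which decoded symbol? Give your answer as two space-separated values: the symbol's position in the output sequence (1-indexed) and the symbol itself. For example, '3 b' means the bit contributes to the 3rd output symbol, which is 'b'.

Bit 0: prefix='0' (no match yet)
Bit 1: prefix='00' (no match yet)
Bit 2: prefix='001' -> emit 'b', reset
Bit 3: prefix='0' (no match yet)
Bit 4: prefix='00' (no match yet)
Bit 5: prefix='000' -> emit 'j', reset
Bit 6: prefix='1' -> emit 'n', reset
Bit 7: prefix='0' (no match yet)
Bit 8: prefix='00' (no match yet)
Bit 9: prefix='001' -> emit 'b', reset
Bit 10: prefix='1' -> emit 'n', reset

Answer: 4 b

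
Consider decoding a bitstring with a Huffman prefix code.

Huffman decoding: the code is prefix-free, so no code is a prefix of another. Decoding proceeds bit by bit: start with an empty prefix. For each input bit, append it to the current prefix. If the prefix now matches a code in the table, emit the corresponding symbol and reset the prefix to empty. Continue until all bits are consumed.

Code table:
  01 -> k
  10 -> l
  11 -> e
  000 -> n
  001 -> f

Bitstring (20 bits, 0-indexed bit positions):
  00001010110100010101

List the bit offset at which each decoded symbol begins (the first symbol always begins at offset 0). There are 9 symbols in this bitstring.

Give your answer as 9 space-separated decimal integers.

Bit 0: prefix='0' (no match yet)
Bit 1: prefix='00' (no match yet)
Bit 2: prefix='000' -> emit 'n', reset
Bit 3: prefix='0' (no match yet)
Bit 4: prefix='01' -> emit 'k', reset
Bit 5: prefix='0' (no match yet)
Bit 6: prefix='01' -> emit 'k', reset
Bit 7: prefix='0' (no match yet)
Bit 8: prefix='01' -> emit 'k', reset
Bit 9: prefix='1' (no match yet)
Bit 10: prefix='10' -> emit 'l', reset
Bit 11: prefix='1' (no match yet)
Bit 12: prefix='10' -> emit 'l', reset
Bit 13: prefix='0' (no match yet)
Bit 14: prefix='00' (no match yet)
Bit 15: prefix='001' -> emit 'f', reset
Bit 16: prefix='0' (no match yet)
Bit 17: prefix='01' -> emit 'k', reset
Bit 18: prefix='0' (no match yet)
Bit 19: prefix='01' -> emit 'k', reset

Answer: 0 3 5 7 9 11 13 16 18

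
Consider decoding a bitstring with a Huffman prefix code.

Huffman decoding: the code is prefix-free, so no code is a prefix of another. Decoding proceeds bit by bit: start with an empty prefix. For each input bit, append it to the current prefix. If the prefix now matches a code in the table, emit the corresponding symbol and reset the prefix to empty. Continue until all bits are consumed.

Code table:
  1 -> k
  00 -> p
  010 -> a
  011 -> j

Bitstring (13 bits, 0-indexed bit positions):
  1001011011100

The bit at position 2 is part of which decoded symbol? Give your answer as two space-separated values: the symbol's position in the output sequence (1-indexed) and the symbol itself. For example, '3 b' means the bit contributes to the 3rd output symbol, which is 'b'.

Answer: 2 p

Derivation:
Bit 0: prefix='1' -> emit 'k', reset
Bit 1: prefix='0' (no match yet)
Bit 2: prefix='00' -> emit 'p', reset
Bit 3: prefix='1' -> emit 'k', reset
Bit 4: prefix='0' (no match yet)
Bit 5: prefix='01' (no match yet)
Bit 6: prefix='011' -> emit 'j', reset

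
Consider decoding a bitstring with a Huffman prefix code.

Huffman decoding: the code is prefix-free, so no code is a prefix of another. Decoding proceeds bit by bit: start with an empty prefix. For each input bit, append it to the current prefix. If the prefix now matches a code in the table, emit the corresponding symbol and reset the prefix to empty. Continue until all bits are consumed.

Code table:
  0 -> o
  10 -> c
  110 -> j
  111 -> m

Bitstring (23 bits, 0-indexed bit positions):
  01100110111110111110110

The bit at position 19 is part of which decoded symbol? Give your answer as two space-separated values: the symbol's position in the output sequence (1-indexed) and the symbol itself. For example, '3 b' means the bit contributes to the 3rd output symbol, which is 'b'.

Answer: 8 j

Derivation:
Bit 0: prefix='0' -> emit 'o', reset
Bit 1: prefix='1' (no match yet)
Bit 2: prefix='11' (no match yet)
Bit 3: prefix='110' -> emit 'j', reset
Bit 4: prefix='0' -> emit 'o', reset
Bit 5: prefix='1' (no match yet)
Bit 6: prefix='11' (no match yet)
Bit 7: prefix='110' -> emit 'j', reset
Bit 8: prefix='1' (no match yet)
Bit 9: prefix='11' (no match yet)
Bit 10: prefix='111' -> emit 'm', reset
Bit 11: prefix='1' (no match yet)
Bit 12: prefix='11' (no match yet)
Bit 13: prefix='110' -> emit 'j', reset
Bit 14: prefix='1' (no match yet)
Bit 15: prefix='11' (no match yet)
Bit 16: prefix='111' -> emit 'm', reset
Bit 17: prefix='1' (no match yet)
Bit 18: prefix='11' (no match yet)
Bit 19: prefix='110' -> emit 'j', reset
Bit 20: prefix='1' (no match yet)
Bit 21: prefix='11' (no match yet)
Bit 22: prefix='110' -> emit 'j', reset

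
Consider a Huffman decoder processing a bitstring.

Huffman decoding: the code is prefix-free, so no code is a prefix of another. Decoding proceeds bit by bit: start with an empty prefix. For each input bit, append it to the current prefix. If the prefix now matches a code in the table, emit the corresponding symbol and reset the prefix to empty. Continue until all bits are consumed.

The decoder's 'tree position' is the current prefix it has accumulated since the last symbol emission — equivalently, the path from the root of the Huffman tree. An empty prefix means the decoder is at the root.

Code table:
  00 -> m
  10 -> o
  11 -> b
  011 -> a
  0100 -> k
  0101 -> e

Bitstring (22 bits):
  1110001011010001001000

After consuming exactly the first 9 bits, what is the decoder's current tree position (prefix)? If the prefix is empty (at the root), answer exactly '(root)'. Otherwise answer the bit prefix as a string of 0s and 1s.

Answer: 1

Derivation:
Bit 0: prefix='1' (no match yet)
Bit 1: prefix='11' -> emit 'b', reset
Bit 2: prefix='1' (no match yet)
Bit 3: prefix='10' -> emit 'o', reset
Bit 4: prefix='0' (no match yet)
Bit 5: prefix='00' -> emit 'm', reset
Bit 6: prefix='1' (no match yet)
Bit 7: prefix='10' -> emit 'o', reset
Bit 8: prefix='1' (no match yet)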